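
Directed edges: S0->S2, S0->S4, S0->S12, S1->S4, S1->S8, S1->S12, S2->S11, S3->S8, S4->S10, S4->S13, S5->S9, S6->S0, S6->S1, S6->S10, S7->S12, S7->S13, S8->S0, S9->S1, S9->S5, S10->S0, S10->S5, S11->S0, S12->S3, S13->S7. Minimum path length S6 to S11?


BFS layer-by-layer from S6:
  dist 0: {S6}
  dist 1: {S0, S1, S10}
  dist 2: {S2, S4, S5, S8, S12}
  dist 3: {S3, S9, S11, S13}
  -> S11 reached at distance 3
Shortest path length = 3

3


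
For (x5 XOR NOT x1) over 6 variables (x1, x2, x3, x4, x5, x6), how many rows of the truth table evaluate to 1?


Formula: (x5 XOR NOT x1) over 6 vars (64 rows)
Evaluate each row (x1, x2, x3, x4, x5, x6 as bits, MSB first):
  row 0 [000000]: (0 XOR NOT 0) -> 1
  row 1 [000001]: (0 XOR NOT 0) -> 1
  row 2 [000010]: (1 XOR NOT 0) -> 0
  row 3 [000011]: (1 XOR NOT 0) -> 0
  row 4 [000100]: (0 XOR NOT 0) -> 1
  (every remaining row is evaluated the same way; all 64 results are listed next)
Full result column, 8 rows per line (x1,x2,x3 fixed per line; x4,x5,x6 runs 000..111 left to right):
  rows 0-7 [x1,x2,x3=000]: 11001100  (ones: 4)
  rows 8-15 [x1,x2,x3=001]: 11001100  (ones: 4)
  rows 16-23 [x1,x2,x3=010]: 11001100  (ones: 4)
  rows 24-31 [x1,x2,x3=011]: 11001100  (ones: 4)
  rows 32-39 [x1,x2,x3=100]: 00110011  (ones: 4)
  rows 40-47 [x1,x2,x3=101]: 00110011  (ones: 4)
  rows 48-55 [x1,x2,x3=110]: 00110011  (ones: 4)
  rows 56-63 [x1,x2,x3=111]: 00110011  (ones: 4)
Count of 1-rows = 4+4+4+4+4+4+4+4 = 32

32


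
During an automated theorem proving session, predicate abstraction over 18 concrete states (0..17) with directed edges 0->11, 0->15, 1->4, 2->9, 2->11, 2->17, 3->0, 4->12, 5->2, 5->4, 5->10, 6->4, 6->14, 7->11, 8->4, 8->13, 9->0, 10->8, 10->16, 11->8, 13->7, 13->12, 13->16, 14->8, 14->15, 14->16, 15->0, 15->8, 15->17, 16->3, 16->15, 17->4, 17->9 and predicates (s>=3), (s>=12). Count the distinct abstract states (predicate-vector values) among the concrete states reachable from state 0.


BFS from 0:
Concrete reachable: {0, 3, 4, 7, 8, 9, 11, 12, 13, 15, 16, 17}
Abstract via predicates (s>=3), (s>=12):
  (0,0) <- {0}
  (1,0) <- {3, 4, 7, 8, 9, 11}
  (1,1) <- {12, 13, 15, 16, 17}
Distinct abstract states = 3

3


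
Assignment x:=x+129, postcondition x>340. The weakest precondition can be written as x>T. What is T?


Formula: wp(x:=E, P) = P[E/x] (substitute E for x in postcondition)
Step 1: Postcondition: x>340
Step 2: Substitute x+129 for x: x+129>340
Step 3: Solve for x: x > 340-129 = 211

211


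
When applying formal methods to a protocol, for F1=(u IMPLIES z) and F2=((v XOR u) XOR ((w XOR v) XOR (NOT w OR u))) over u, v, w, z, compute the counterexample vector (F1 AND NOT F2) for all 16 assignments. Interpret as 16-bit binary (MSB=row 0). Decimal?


F1 = (u IMPLIES z)
F2 = ((v XOR u) XOR ((w XOR v) XOR (NOT w OR u)))
Counterexample to F1=>F2 is where F1=1 and F2=0.
Evaluate each row (bits = u,v,w,z, MSB first):
  row 0 [0000]: F1=1 F2=1 -> F1&~F2 -> 0
  row 1 [0001]: F1=1 F2=1 -> F1&~F2 -> 0
  row 2 [0010]: F1=1 F2=1 -> F1&~F2 -> 0
  row 3 [0011]: F1=1 F2=1 -> F1&~F2 -> 0
  row 4 [0100]: F1=1 F2=1 -> F1&~F2 -> 0
  row 5 [0101]: F1=1 F2=1 -> F1&~F2 -> 0
  row 6 [0110]: F1=1 F2=1 -> F1&~F2 -> 0
  row 7 [0111]: F1=1 F2=1 -> F1&~F2 -> 0
  row 8 [1000]: F1=0 F2=0 -> F1&~F2 -> 0
  row 9 [1001]: F1=1 F2=0 -> F1&~F2 -> 1
  row 10 [1010]: F1=0 F2=1 -> F1&~F2 -> 0
  row 11 [1011]: F1=1 F2=1 -> F1&~F2 -> 0
  row 12 [1100]: F1=0 F2=0 -> F1&~F2 -> 0
  row 13 [1101]: F1=1 F2=0 -> F1&~F2 -> 1
  row 14 [1110]: F1=0 F2=1 -> F1&~F2 -> 0
  row 15 [1111]: F1=1 F2=1 -> F1&~F2 -> 0
Full result column, 4 rows per line (u,v fixed per line; w,z runs 00..11 left to right):
  rows 0-3 [u,v=00]: 0000  = hex 0
  rows 4-7 [u,v=01]: 0000  = hex 0
  rows 8-11 [u,v=10]: 0100  = hex 4
  rows 12-15 [u,v=11]: 0100  = hex 4
Counterexample vector (row 0 .. row 15) = 0000000001000100
Output column grouped in 4s = 0000 0000 0100 0100 = 0x0044
Convert to decimal digit by digit (value = value*16 + digit):
  0 -> 0
  0*16 + 0 = 0
  0*16 + 4 = 4
  4*16 + 4 = 68
Decimal = 68

68


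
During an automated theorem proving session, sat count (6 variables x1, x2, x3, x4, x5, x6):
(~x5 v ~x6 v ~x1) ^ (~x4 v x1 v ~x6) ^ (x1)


CNF with 3 clauses over 6 vars (64 assignments).
An assignment satisfies CNF iff every clause has >=1 true literal.
Check each row (bits = x1,x2,x3,x4,x5,x6; clause T/F shown):
  row 0 [000000]: clauses=TTF -> 0
  row 1 [000001]: clauses=TTF -> 0
  row 2 [000010]: clauses=TTF -> 0
  row 3 [000011]: clauses=TTF -> 0
  row 4 [000100]: clauses=TTF -> 0
  (every remaining row is evaluated the same way; all 64 results are listed next)
Full result column, 8 rows per line (x1,x2,x3 fixed per line; x4,x5,x6 runs 000..111 left to right):
  rows 0-7 [x1,x2,x3=000]: 00000000  (ones: 0)
  rows 8-15 [x1,x2,x3=001]: 00000000  (ones: 0)
  rows 16-23 [x1,x2,x3=010]: 00000000  (ones: 0)
  rows 24-31 [x1,x2,x3=011]: 00000000  (ones: 0)
  rows 32-39 [x1,x2,x3=100]: 11101110  (ones: 6)
  rows 40-47 [x1,x2,x3=101]: 11101110  (ones: 6)
  rows 48-55 [x1,x2,x3=110]: 11101110  (ones: 6)
  rows 56-63 [x1,x2,x3=111]: 11101110  (ones: 6)
Satisfying assignments = 0+0+0+0+6+6+6+6 = 24

24


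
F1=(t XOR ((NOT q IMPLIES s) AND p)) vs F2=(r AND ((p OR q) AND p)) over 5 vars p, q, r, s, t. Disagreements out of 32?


F1 = (t XOR ((NOT q IMPLIES s) AND p))
F2 = (r AND ((p OR q) AND p))
Evaluate both on each of 32 rows (bits = p,q,r,s,t):
  row 0 [00000]: F1=0 F2=0 -> 0
  row 1 [00001]: F1=1 F2=0 (differ) -> 1
  row 2 [00010]: F1=0 F2=0 -> 0
  row 3 [00011]: F1=1 F2=0 (differ) -> 1
  row 4 [00100]: F1=0 F2=0 -> 0
  row 5 [00101]: F1=1 F2=0 (differ) -> 1
  row 6 [00110]: F1=0 F2=0 -> 0
  row 7 [00111]: F1=1 F2=0 (differ) -> 1
  row 8 [01000]: F1=0 F2=0 -> 0
  row 9 [01001]: F1=1 F2=0 (differ) -> 1
  row 10 [01010]: F1=0 F2=0 -> 0
  row 11 [01011]: F1=1 F2=0 (differ) -> 1
  row 12 [01100]: F1=0 F2=0 -> 0
  row 13 [01101]: F1=1 F2=0 (differ) -> 1
  row 14 [01110]: F1=0 F2=0 -> 0
  row 15 [01111]: F1=1 F2=0 (differ) -> 1
  row 16 [10000]: F1=0 F2=0 -> 0
  row 17 [10001]: F1=1 F2=0 (differ) -> 1
  row 18 [10010]: F1=1 F2=0 (differ) -> 1
  row 19 [10011]: F1=0 F2=0 -> 0
  row 20 [10100]: F1=0 F2=1 (differ) -> 1
  row 21 [10101]: F1=1 F2=1 -> 0
  row 22 [10110]: F1=1 F2=1 -> 0
  row 23 [10111]: F1=0 F2=1 (differ) -> 1
  row 24 [11000]: F1=1 F2=0 (differ) -> 1
  row 25 [11001]: F1=0 F2=0 -> 0
  row 26 [11010]: F1=1 F2=0 (differ) -> 1
  row 27 [11011]: F1=0 F2=0 -> 0
  row 28 [11100]: F1=1 F2=1 -> 0
  row 29 [11101]: F1=0 F2=1 (differ) -> 1
  row 30 [11110]: F1=1 F2=1 -> 0
  row 31 [11111]: F1=0 F2=1 (differ) -> 1
Full result column, 8 rows per line (p,q fixed per line; r,s,t runs 000..111 left to right):
  rows 0-7 [p,q=00]: 01010101  (ones: 4)
  rows 8-15 [p,q=01]: 01010101  (ones: 4)
  rows 16-23 [p,q=10]: 01101001  (ones: 4)
  rows 24-31 [p,q=11]: 10100101  (ones: 4)
Disagreements = 4+4+4+4 = 16

16


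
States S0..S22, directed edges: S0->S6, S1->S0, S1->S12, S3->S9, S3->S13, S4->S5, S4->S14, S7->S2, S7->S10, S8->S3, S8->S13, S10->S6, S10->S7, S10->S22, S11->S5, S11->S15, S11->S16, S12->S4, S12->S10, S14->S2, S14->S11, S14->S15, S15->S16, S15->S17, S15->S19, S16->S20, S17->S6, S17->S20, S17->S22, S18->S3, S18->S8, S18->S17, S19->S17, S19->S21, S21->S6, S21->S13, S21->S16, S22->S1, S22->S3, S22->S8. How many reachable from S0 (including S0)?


BFS from S0:
  layer 0: {S0}
  layer 1: {S6}
Reachable set: {S0, S6}
Count = 2

2


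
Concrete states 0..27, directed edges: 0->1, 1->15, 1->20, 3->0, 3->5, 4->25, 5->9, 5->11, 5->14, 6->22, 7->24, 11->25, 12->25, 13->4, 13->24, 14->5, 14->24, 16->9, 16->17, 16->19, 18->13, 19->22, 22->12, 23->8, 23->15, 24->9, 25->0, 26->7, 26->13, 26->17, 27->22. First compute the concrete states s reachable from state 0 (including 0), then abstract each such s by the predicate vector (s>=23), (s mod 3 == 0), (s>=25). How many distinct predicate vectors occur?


BFS from 0:
Concrete reachable: {0, 1, 15, 20}
Abstract via predicates (s>=23), (s mod 3 == 0), (s>=25):
  (0,0,0) <- {1, 20}
  (0,1,0) <- {0, 15}
Distinct abstract states = 2

2


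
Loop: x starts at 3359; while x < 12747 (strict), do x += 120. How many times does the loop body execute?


Step 1: x goes from 3359 toward 12747 by 120; the body runs while x<12747, so iterations = ceil((bound-start)/step)
Step 2: Distance=9388
Step 3: ceil(9388/120)=79

79


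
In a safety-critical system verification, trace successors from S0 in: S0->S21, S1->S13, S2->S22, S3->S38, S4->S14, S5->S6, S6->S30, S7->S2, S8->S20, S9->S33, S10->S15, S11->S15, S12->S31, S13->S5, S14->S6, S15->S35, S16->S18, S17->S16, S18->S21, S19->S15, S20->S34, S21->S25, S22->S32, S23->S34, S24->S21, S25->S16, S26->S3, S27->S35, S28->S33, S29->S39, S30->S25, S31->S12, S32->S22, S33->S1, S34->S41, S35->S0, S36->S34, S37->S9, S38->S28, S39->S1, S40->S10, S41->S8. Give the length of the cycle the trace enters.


Trace from S0 until a state repeats:
  S0 -> S21 -> S25 -> S16 -> S18 -> S21
S21 first seen at step 1, revisited at step 5.
Cycle length = 5 - 1 = 4

4


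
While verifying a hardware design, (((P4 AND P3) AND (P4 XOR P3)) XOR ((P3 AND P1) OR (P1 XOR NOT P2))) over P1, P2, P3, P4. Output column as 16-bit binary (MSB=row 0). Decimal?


Formula: (((P4 AND P3) AND (P4 XOR P3)) XOR ((P3 AND P1) OR (P1 XOR NOT P2))) over P1, P2, P3, P4 (16 rows)
Evaluate each row (bits = P1,P2,P3,P4, MSB first):
  row 0 [0000]: (((0 AND 0) AND (0 XOR 0)) XOR ((0 AND 0) OR (0 XOR NOT 0))) -> 1
  row 1 [0001]: (((1 AND 0) AND (1 XOR 0)) XOR ((0 AND 0) OR (0 XOR NOT 0))) -> 1
  row 2 [0010]: (((0 AND 1) AND (0 XOR 1)) XOR ((1 AND 0) OR (0 XOR NOT 0))) -> 1
  row 3 [0011]: (((1 AND 1) AND (1 XOR 1)) XOR ((1 AND 0) OR (0 XOR NOT 0))) -> 1
  row 4 [0100]: (((0 AND 0) AND (0 XOR 0)) XOR ((0 AND 0) OR (0 XOR NOT 1))) -> 0
  row 5 [0101]: (((1 AND 0) AND (1 XOR 0)) XOR ((0 AND 0) OR (0 XOR NOT 1))) -> 0
  row 6 [0110]: (((0 AND 1) AND (0 XOR 1)) XOR ((1 AND 0) OR (0 XOR NOT 1))) -> 0
  row 7 [0111]: (((1 AND 1) AND (1 XOR 1)) XOR ((1 AND 0) OR (0 XOR NOT 1))) -> 0
  row 8 [1000]: (((0 AND 0) AND (0 XOR 0)) XOR ((0 AND 1) OR (1 XOR NOT 0))) -> 0
  row 9 [1001]: (((1 AND 0) AND (1 XOR 0)) XOR ((0 AND 1) OR (1 XOR NOT 0))) -> 0
  row 10 [1010]: (((0 AND 1) AND (0 XOR 1)) XOR ((1 AND 1) OR (1 XOR NOT 0))) -> 1
  row 11 [1011]: (((1 AND 1) AND (1 XOR 1)) XOR ((1 AND 1) OR (1 XOR NOT 0))) -> 1
  row 12 [1100]: (((0 AND 0) AND (0 XOR 0)) XOR ((0 AND 1) OR (1 XOR NOT 1))) -> 1
  row 13 [1101]: (((1 AND 0) AND (1 XOR 0)) XOR ((0 AND 1) OR (1 XOR NOT 1))) -> 1
  row 14 [1110]: (((0 AND 1) AND (0 XOR 1)) XOR ((1 AND 1) OR (1 XOR NOT 1))) -> 1
  row 15 [1111]: (((1 AND 1) AND (1 XOR 1)) XOR ((1 AND 1) OR (1 XOR NOT 1))) -> 1
Full result column, 4 rows per line (P1,P2 fixed per line; P3,P4 runs 00..11 left to right):
  rows 0-3 [P1,P2=00]: 1111  = hex F
  rows 4-7 [P1,P2=01]: 0000  = hex 0
  rows 8-11 [P1,P2=10]: 0011  = hex 3
  rows 12-15 [P1,P2=11]: 1111  = hex F
Output column (row 0 .. row 15) = 1111000000111111
Output column grouped in 4s = 1111 0000 0011 1111 = 0xF03F
Convert to decimal digit by digit (value = value*16 + digit):
  F -> 15
  15*16 + 0 = 240
  240*16 + 3 = 3843
  3843*16 + 15 (F) = 61503
Decimal = 61503

61503


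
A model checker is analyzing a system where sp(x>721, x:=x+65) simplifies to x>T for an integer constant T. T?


Formula: sp(P, x:=E) = exists old_x. (x = E[old_x/x]) AND P[old_x/x] (old_x is the value of x before the assignment; eliminate old_x by solving x = E[old_x/x] for old_x)
Step 1: Precondition P: x>721, i.e. old_x > 721
Step 2: Assignment gives x = old_x + 65, so old_x = x - 65
Step 3: Substitute into P: x - 65 > 721
Step 4: Simplify: x > 721+65 = 786

786


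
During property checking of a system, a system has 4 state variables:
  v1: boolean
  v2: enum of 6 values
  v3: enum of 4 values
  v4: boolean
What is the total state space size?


State space = product of domain sizes of all variables.
Domain sizes:
  v1 (boolean): 2
  v2 (enum of 6 values): 6
  v3 (enum of 4 values): 4
  v4 (boolean): 2
Product = 2 * 6 * 4 * 2 = 96

96


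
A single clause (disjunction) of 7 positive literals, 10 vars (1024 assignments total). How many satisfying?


Step 1: Total=2^10=1024
Step 2: Unsat when all 7 false: 2^3=8
Step 3: Sat=1024-8=1016

1016


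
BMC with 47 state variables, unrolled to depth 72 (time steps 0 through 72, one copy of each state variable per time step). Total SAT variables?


BMC unrolls to depth k, creating one copy of each state var for steps 0..k.
Step count = 72 + 1 = 73 (steps 0 through 72)
Vars per step = 47
Total = 47 * 73 = 3431

3431


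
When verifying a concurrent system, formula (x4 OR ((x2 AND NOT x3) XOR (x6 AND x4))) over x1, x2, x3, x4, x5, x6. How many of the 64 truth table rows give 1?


Formula: (x4 OR ((x2 AND NOT x3) XOR (x6 AND x4))) over 6 vars (64 rows)
Evaluate each row (x1, x2, x3, x4, x5, x6 as bits, MSB first):
  row 0 [000000]: (0 OR ((0 AND NOT 0) XOR (0 AND 0))) -> 0
  row 1 [000001]: (0 OR ((0 AND NOT 0) XOR (1 AND 0))) -> 0
  row 2 [000010]: (0 OR ((0 AND NOT 0) XOR (0 AND 0))) -> 0
  row 3 [000011]: (0 OR ((0 AND NOT 0) XOR (1 AND 0))) -> 0
  row 4 [000100]: (1 OR ((0 AND NOT 0) XOR (0 AND 1))) -> 1
  (every remaining row is evaluated the same way; all 64 results are listed next)
Full result column, 8 rows per line (x1,x2,x3 fixed per line; x4,x5,x6 runs 000..111 left to right):
  rows 0-7 [x1,x2,x3=000]: 00001111  (ones: 4)
  rows 8-15 [x1,x2,x3=001]: 00001111  (ones: 4)
  rows 16-23 [x1,x2,x3=010]: 11111111  (ones: 8)
  rows 24-31 [x1,x2,x3=011]: 00001111  (ones: 4)
  rows 32-39 [x1,x2,x3=100]: 00001111  (ones: 4)
  rows 40-47 [x1,x2,x3=101]: 00001111  (ones: 4)
  rows 48-55 [x1,x2,x3=110]: 11111111  (ones: 8)
  rows 56-63 [x1,x2,x3=111]: 00001111  (ones: 4)
Count of 1-rows = 4+4+8+4+4+4+8+4 = 40

40


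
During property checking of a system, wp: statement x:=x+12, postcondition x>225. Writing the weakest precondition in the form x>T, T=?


Formula: wp(x:=E, P) = P[E/x] (substitute E for x in postcondition)
Step 1: Postcondition: x>225
Step 2: Substitute x+12 for x: x+12>225
Step 3: Solve for x: x > 225-12 = 213

213


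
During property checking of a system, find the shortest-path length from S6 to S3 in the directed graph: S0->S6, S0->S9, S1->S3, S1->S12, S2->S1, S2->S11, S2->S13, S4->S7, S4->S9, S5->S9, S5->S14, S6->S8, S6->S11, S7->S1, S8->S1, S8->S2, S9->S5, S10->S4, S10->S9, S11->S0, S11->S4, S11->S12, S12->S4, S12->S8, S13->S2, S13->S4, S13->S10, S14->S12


BFS layer-by-layer from S6:
  dist 0: {S6}
  dist 1: {S8, S11}
  dist 2: {S0, S1, S2, S4, S12}
  dist 3: {S3, S7, S9, S13}
  -> S3 reached at distance 3
Shortest path length = 3

3


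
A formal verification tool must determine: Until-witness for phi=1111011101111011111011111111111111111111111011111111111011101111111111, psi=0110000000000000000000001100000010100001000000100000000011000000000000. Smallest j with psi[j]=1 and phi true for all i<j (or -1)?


(phi U psi) at 0: need smallest j with psi[j]=1 and phi[i]=1 for all i in [0,j).
Scan from step 0:
  step 0: phi=1, psi=0 -> continue
  step 1: psi=1 and phi held for [0,1) -> witness found
Witness step = 1

1


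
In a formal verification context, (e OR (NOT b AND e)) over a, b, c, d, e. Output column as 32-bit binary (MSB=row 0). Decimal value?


Formula: (e OR (NOT b AND e)) over a, b, c, d, e (32 rows)
Evaluate each row (bits = a,b,c,d,e, MSB first):
  row 0 [00000]: (0 OR (NOT 0 AND 0)) -> 0
  row 1 [00001]: (1 OR (NOT 0 AND 1)) -> 1
  row 2 [00010]: (0 OR (NOT 0 AND 0)) -> 0
  row 3 [00011]: (1 OR (NOT 0 AND 1)) -> 1
  row 4 [00100]: (0 OR (NOT 0 AND 0)) -> 0
  row 5 [00101]: (1 OR (NOT 0 AND 1)) -> 1
  row 6 [00110]: (0 OR (NOT 0 AND 0)) -> 0
  row 7 [00111]: (1 OR (NOT 0 AND 1)) -> 1
  row 8 [01000]: (0 OR (NOT 1 AND 0)) -> 0
  row 9 [01001]: (1 OR (NOT 1 AND 1)) -> 1
  row 10 [01010]: (0 OR (NOT 1 AND 0)) -> 0
  row 11 [01011]: (1 OR (NOT 1 AND 1)) -> 1
  row 12 [01100]: (0 OR (NOT 1 AND 0)) -> 0
  row 13 [01101]: (1 OR (NOT 1 AND 1)) -> 1
  row 14 [01110]: (0 OR (NOT 1 AND 0)) -> 0
  row 15 [01111]: (1 OR (NOT 1 AND 1)) -> 1
  row 16 [10000]: (0 OR (NOT 0 AND 0)) -> 0
  row 17 [10001]: (1 OR (NOT 0 AND 1)) -> 1
  row 18 [10010]: (0 OR (NOT 0 AND 0)) -> 0
  row 19 [10011]: (1 OR (NOT 0 AND 1)) -> 1
  row 20 [10100]: (0 OR (NOT 0 AND 0)) -> 0
  row 21 [10101]: (1 OR (NOT 0 AND 1)) -> 1
  row 22 [10110]: (0 OR (NOT 0 AND 0)) -> 0
  row 23 [10111]: (1 OR (NOT 0 AND 1)) -> 1
  row 24 [11000]: (0 OR (NOT 1 AND 0)) -> 0
  row 25 [11001]: (1 OR (NOT 1 AND 1)) -> 1
  row 26 [11010]: (0 OR (NOT 1 AND 0)) -> 0
  row 27 [11011]: (1 OR (NOT 1 AND 1)) -> 1
  row 28 [11100]: (0 OR (NOT 1 AND 0)) -> 0
  row 29 [11101]: (1 OR (NOT 1 AND 1)) -> 1
  row 30 [11110]: (0 OR (NOT 1 AND 0)) -> 0
  row 31 [11111]: (1 OR (NOT 1 AND 1)) -> 1
Full result column, 4 rows per line (a,b,c fixed per line; d,e runs 00..11 left to right):
  rows 0-3 [a,b,c=000]: 0101  = hex 5
  rows 4-7 [a,b,c=001]: 0101  = hex 5
  rows 8-11 [a,b,c=010]: 0101  = hex 5
  rows 12-15 [a,b,c=011]: 0101  = hex 5
  rows 16-19 [a,b,c=100]: 0101  = hex 5
  rows 20-23 [a,b,c=101]: 0101  = hex 5
  rows 24-27 [a,b,c=110]: 0101  = hex 5
  rows 28-31 [a,b,c=111]: 0101  = hex 5
Output column (row 0 .. row 31) = 01010101010101010101010101010101
Output column grouped in 4s = 0101 0101 0101 0101 0101 0101 0101 0101 = 0x55555555
Convert to decimal digit by digit (value = value*16 + digit):
  5 -> 5
  5*16 + 5 = 85
  85*16 + 5 = 1365
  1365*16 + 5 = 21845
  21845*16 + 5 = 349525
  349525*16 + 5 = 5592405
  5592405*16 + 5 = 89478485
  89478485*16 + 5 = 1431655765
Decimal = 1431655765

1431655765


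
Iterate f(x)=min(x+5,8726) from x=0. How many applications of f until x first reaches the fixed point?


Step 1: x=0, cap=8726, increment=5
Step 2: x grows by 5 each step until capped at 8726; fixed point is x=8726
Step 3: iterations = ceil(8726/5) = 1746

1746


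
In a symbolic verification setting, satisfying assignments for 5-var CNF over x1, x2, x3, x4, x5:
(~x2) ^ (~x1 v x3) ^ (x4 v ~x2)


CNF with 3 clauses over 5 vars (32 assignments).
An assignment satisfies CNF iff every clause has >=1 true literal.
Check each row (bits = x1,x2,x3,x4,x5; clause T/F shown):
  row 0 [00000]: clauses=TTT -> 1
  row 1 [00001]: clauses=TTT -> 1
  row 2 [00010]: clauses=TTT -> 1
  row 3 [00011]: clauses=TTT -> 1
  row 4 [00100]: clauses=TTT -> 1
  row 5 [00101]: clauses=TTT -> 1
  row 6 [00110]: clauses=TTT -> 1
  row 7 [00111]: clauses=TTT -> 1
  row 8 [01000]: clauses=FTF -> 0
  row 9 [01001]: clauses=FTF -> 0
  row 10 [01010]: clauses=FTT -> 0
  row 11 [01011]: clauses=FTT -> 0
  row 12 [01100]: clauses=FTF -> 0
  row 13 [01101]: clauses=FTF -> 0
  row 14 [01110]: clauses=FTT -> 0
  row 15 [01111]: clauses=FTT -> 0
  row 16 [10000]: clauses=TFT -> 0
  row 17 [10001]: clauses=TFT -> 0
  row 18 [10010]: clauses=TFT -> 0
  row 19 [10011]: clauses=TFT -> 0
  row 20 [10100]: clauses=TTT -> 1
  row 21 [10101]: clauses=TTT -> 1
  row 22 [10110]: clauses=TTT -> 1
  row 23 [10111]: clauses=TTT -> 1
  row 24 [11000]: clauses=FFF -> 0
  row 25 [11001]: clauses=FFF -> 0
  row 26 [11010]: clauses=FFT -> 0
  row 27 [11011]: clauses=FFT -> 0
  row 28 [11100]: clauses=FTF -> 0
  row 29 [11101]: clauses=FTF -> 0
  row 30 [11110]: clauses=FTT -> 0
  row 31 [11111]: clauses=FTT -> 0
Full result column, 8 rows per line (x1,x2 fixed per line; x3,x4,x5 runs 000..111 left to right):
  rows 0-7 [x1,x2=00]: 11111111  (ones: 8)
  rows 8-15 [x1,x2=01]: 00000000  (ones: 0)
  rows 16-23 [x1,x2=10]: 00001111  (ones: 4)
  rows 24-31 [x1,x2=11]: 00000000  (ones: 0)
Satisfying assignments = 8+0+4+0 = 12

12


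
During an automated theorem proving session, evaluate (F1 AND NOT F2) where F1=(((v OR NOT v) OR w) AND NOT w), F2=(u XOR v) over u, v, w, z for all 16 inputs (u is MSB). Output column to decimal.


F1 = (((v OR NOT v) OR w) AND NOT w)
F2 = (u XOR v)
Counterexample to F1=>F2 is where F1=1 and F2=0.
Evaluate each row (bits = u,v,w,z, MSB first):
  row 0 [0000]: F1=1 F2=0 -> F1&~F2 -> 1
  row 1 [0001]: F1=1 F2=0 -> F1&~F2 -> 1
  row 2 [0010]: F1=0 F2=0 -> F1&~F2 -> 0
  row 3 [0011]: F1=0 F2=0 -> F1&~F2 -> 0
  row 4 [0100]: F1=1 F2=1 -> F1&~F2 -> 0
  row 5 [0101]: F1=1 F2=1 -> F1&~F2 -> 0
  row 6 [0110]: F1=0 F2=1 -> F1&~F2 -> 0
  row 7 [0111]: F1=0 F2=1 -> F1&~F2 -> 0
  row 8 [1000]: F1=1 F2=1 -> F1&~F2 -> 0
  row 9 [1001]: F1=1 F2=1 -> F1&~F2 -> 0
  row 10 [1010]: F1=0 F2=1 -> F1&~F2 -> 0
  row 11 [1011]: F1=0 F2=1 -> F1&~F2 -> 0
  row 12 [1100]: F1=1 F2=0 -> F1&~F2 -> 1
  row 13 [1101]: F1=1 F2=0 -> F1&~F2 -> 1
  row 14 [1110]: F1=0 F2=0 -> F1&~F2 -> 0
  row 15 [1111]: F1=0 F2=0 -> F1&~F2 -> 0
Full result column, 4 rows per line (u,v fixed per line; w,z runs 00..11 left to right):
  rows 0-3 [u,v=00]: 1100  = hex C
  rows 4-7 [u,v=01]: 0000  = hex 0
  rows 8-11 [u,v=10]: 0000  = hex 0
  rows 12-15 [u,v=11]: 1100  = hex C
Counterexample vector (row 0 .. row 15) = 1100000000001100
Output column grouped in 4s = 1100 0000 0000 1100 = 0xC00C
Convert to decimal digit by digit (value = value*16 + digit):
  C -> 12
  12*16 + 0 = 192
  192*16 + 0 = 3072
  3072*16 + 12 (C) = 49164
Decimal = 49164

49164


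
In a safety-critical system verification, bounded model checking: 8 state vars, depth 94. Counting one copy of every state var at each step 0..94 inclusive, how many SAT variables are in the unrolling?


BMC unrolls to depth k, creating one copy of each state var for steps 0..k.
Step count = 94 + 1 = 95 (steps 0 through 94)
Vars per step = 8
Total = 8 * 95 = 760

760


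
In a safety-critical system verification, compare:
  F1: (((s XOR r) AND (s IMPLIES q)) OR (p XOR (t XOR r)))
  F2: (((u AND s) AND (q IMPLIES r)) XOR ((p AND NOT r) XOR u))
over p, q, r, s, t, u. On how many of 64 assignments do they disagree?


F1 = (((s XOR r) AND (s IMPLIES q)) OR (p XOR (t XOR r)))
F2 = (((u AND s) AND (q IMPLIES r)) XOR ((p AND NOT r) XOR u))
Evaluate both on each of 64 rows (bits = p,q,r,s,t,u):
  row 0 [000000]: F1=0 F2=0 -> 0
  row 1 [000001]: F1=0 F2=1 (differ) -> 1
  row 2 [000010]: F1=1 F2=0 (differ) -> 1
  row 3 [000011]: F1=1 F2=1 -> 0
  row 4 [000100]: F1=0 F2=0 -> 0
  (every remaining row is evaluated the same way; all 64 results are listed next)
Full result column, 8 rows per line (p,q,r fixed per line; s,t,u runs 000..111 left to right):
  rows 0-7 [p,q,r=000]: 01100011  (ones: 4)
  rows 8-15 [p,q,r=001]: 10101100  (ones: 4)
  rows 16-23 [p,q,r=010]: 01101010  (ones: 4)
  rows 24-31 [p,q,r=011]: 10101100  (ones: 4)
  rows 32-39 [p,q,r=100]: 01100011  (ones: 4)
  rows 40-47 [p,q,r=101]: 10100011  (ones: 4)
  rows 48-55 [p,q,r=110]: 01100101  (ones: 4)
  rows 56-63 [p,q,r=111]: 10100011  (ones: 4)
Disagreements = 4+4+4+4+4+4+4+4 = 32

32


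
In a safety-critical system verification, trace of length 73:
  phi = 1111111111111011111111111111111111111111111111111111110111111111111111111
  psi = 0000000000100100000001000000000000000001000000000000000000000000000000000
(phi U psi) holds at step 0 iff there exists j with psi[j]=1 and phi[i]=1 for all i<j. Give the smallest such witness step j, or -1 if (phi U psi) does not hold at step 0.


(phi U psi) at 0: need smallest j with psi[j]=1 and phi[i]=1 for all i in [0,j).
Scan from step 0:
  step 0: phi=1, psi=0 -> continue
  step 1: phi=1, psi=0 -> continue
  step 2: phi=1, psi=0 -> continue
  step 3: phi=1, psi=0 -> continue
  step 10: psi=1 and phi held for [0,10) -> witness found
Witness step = 10

10


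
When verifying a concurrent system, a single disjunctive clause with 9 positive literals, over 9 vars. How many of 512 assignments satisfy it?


Step 1: Total=2^9=512
Step 2: Unsat when all 9 false: 2^0=1
Step 3: Sat=512-1=511

511


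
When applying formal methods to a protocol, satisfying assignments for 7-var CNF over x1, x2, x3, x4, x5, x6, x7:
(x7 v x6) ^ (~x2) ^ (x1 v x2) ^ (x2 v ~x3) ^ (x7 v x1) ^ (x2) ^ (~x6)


CNF with 7 clauses over 7 vars (128 assignments).
An assignment satisfies CNF iff every clause has >=1 true literal.
Check each row (bits = x1,x2,x3,x4,x5,x6,x7; clause T/F shown):
  row 0 [0000000]: clauses=FTFTFFT -> 0
  row 1 [0000001]: clauses=TTFTTFT -> 0
  row 2 [0000010]: clauses=TTFTFFF -> 0
  row 3 [0000011]: clauses=TTFTTFF -> 0
  row 4 [0000100]: clauses=FTFTFFT -> 0
  (every remaining row is evaluated the same way; all 128 results are listed next)
Full result column, 8 rows per line (x1,x2,x3,x4 fixed per line; x5,x6,x7 runs 000..111 left to right):
  rows 0-7 [x1,x2,x3,x4=0000]: 00000000  (ones: 0)
  rows 8-15 [x1,x2,x3,x4=0001]: 00000000  (ones: 0)
  rows 16-23 [x1,x2,x3,x4=0010]: 00000000  (ones: 0)
  rows 24-31 [x1,x2,x3,x4=0011]: 00000000  (ones: 0)
  rows 32-39 [x1,x2,x3,x4=0100]: 00000000  (ones: 0)
  rows 40-47 [x1,x2,x3,x4=0101]: 00000000  (ones: 0)
  rows 48-55 [x1,x2,x3,x4=0110]: 00000000  (ones: 0)
  rows 56-63 [x1,x2,x3,x4=0111]: 00000000  (ones: 0)
  rows 64-71 [x1,x2,x3,x4=1000]: 00000000  (ones: 0)
  rows 72-79 [x1,x2,x3,x4=1001]: 00000000  (ones: 0)
  rows 80-87 [x1,x2,x3,x4=1010]: 00000000  (ones: 0)
  rows 88-95 [x1,x2,x3,x4=1011]: 00000000  (ones: 0)
  rows 96-103 [x1,x2,x3,x4=1100]: 00000000  (ones: 0)
  rows 104-111 [x1,x2,x3,x4=1101]: 00000000  (ones: 0)
  rows 112-119 [x1,x2,x3,x4=1110]: 00000000  (ones: 0)
  rows 120-127 [x1,x2,x3,x4=1111]: 00000000  (ones: 0)
Satisfying assignments = 0+0+0+0+0+0+0+0+0+0+0+0+0+0+0+0 = 0

0


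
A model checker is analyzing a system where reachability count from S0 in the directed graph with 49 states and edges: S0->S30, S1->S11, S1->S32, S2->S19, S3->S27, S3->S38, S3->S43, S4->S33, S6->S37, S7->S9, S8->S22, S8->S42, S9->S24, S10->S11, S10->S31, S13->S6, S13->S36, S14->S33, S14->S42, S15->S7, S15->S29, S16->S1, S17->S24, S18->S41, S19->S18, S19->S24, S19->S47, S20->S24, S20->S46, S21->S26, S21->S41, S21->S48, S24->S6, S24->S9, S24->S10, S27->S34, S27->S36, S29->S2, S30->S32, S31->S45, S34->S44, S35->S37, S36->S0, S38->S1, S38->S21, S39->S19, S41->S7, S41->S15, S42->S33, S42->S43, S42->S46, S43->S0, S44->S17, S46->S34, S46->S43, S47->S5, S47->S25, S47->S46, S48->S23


BFS from S0:
  layer 0: {S0}
  layer 1: {S30}
  layer 2: {S32}
Reachable set: {S0, S30, S32}
Count = 3

3


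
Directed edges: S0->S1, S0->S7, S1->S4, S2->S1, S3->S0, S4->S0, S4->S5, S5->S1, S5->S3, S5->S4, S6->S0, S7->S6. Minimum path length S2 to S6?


BFS layer-by-layer from S2:
  dist 0: {S2}
  dist 1: {S1}
  dist 2: {S4}
  dist 3: {S0, S5}
  dist 4: {S3, S7}
  dist 5: {S6}
  -> S6 reached at distance 5
Shortest path length = 5

5


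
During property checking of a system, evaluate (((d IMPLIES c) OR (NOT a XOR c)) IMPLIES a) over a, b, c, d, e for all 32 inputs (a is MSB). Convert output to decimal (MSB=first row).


Formula: (((d IMPLIES c) OR (NOT a XOR c)) IMPLIES a) over a, b, c, d, e (32 rows)
Evaluate each row (bits = a,b,c,d,e, MSB first):
  row 0 [00000]: (((0 IMPLIES 0) OR (NOT 0 XOR 0)) IMPLIES 0) -> 0
  row 1 [00001]: (((0 IMPLIES 0) OR (NOT 0 XOR 0)) IMPLIES 0) -> 0
  row 2 [00010]: (((1 IMPLIES 0) OR (NOT 0 XOR 0)) IMPLIES 0) -> 0
  row 3 [00011]: (((1 IMPLIES 0) OR (NOT 0 XOR 0)) IMPLIES 0) -> 0
  row 4 [00100]: (((0 IMPLIES 1) OR (NOT 0 XOR 1)) IMPLIES 0) -> 0
  row 5 [00101]: (((0 IMPLIES 1) OR (NOT 0 XOR 1)) IMPLIES 0) -> 0
  row 6 [00110]: (((1 IMPLIES 1) OR (NOT 0 XOR 1)) IMPLIES 0) -> 0
  row 7 [00111]: (((1 IMPLIES 1) OR (NOT 0 XOR 1)) IMPLIES 0) -> 0
  row 8 [01000]: (((0 IMPLIES 0) OR (NOT 0 XOR 0)) IMPLIES 0) -> 0
  row 9 [01001]: (((0 IMPLIES 0) OR (NOT 0 XOR 0)) IMPLIES 0) -> 0
  row 10 [01010]: (((1 IMPLIES 0) OR (NOT 0 XOR 0)) IMPLIES 0) -> 0
  row 11 [01011]: (((1 IMPLIES 0) OR (NOT 0 XOR 0)) IMPLIES 0) -> 0
  row 12 [01100]: (((0 IMPLIES 1) OR (NOT 0 XOR 1)) IMPLIES 0) -> 0
  row 13 [01101]: (((0 IMPLIES 1) OR (NOT 0 XOR 1)) IMPLIES 0) -> 0
  row 14 [01110]: (((1 IMPLIES 1) OR (NOT 0 XOR 1)) IMPLIES 0) -> 0
  row 15 [01111]: (((1 IMPLIES 1) OR (NOT 0 XOR 1)) IMPLIES 0) -> 0
  row 16 [10000]: (((0 IMPLIES 0) OR (NOT 1 XOR 0)) IMPLIES 1) -> 1
  row 17 [10001]: (((0 IMPLIES 0) OR (NOT 1 XOR 0)) IMPLIES 1) -> 1
  row 18 [10010]: (((1 IMPLIES 0) OR (NOT 1 XOR 0)) IMPLIES 1) -> 1
  row 19 [10011]: (((1 IMPLIES 0) OR (NOT 1 XOR 0)) IMPLIES 1) -> 1
  row 20 [10100]: (((0 IMPLIES 1) OR (NOT 1 XOR 1)) IMPLIES 1) -> 1
  row 21 [10101]: (((0 IMPLIES 1) OR (NOT 1 XOR 1)) IMPLIES 1) -> 1
  row 22 [10110]: (((1 IMPLIES 1) OR (NOT 1 XOR 1)) IMPLIES 1) -> 1
  row 23 [10111]: (((1 IMPLIES 1) OR (NOT 1 XOR 1)) IMPLIES 1) -> 1
  row 24 [11000]: (((0 IMPLIES 0) OR (NOT 1 XOR 0)) IMPLIES 1) -> 1
  row 25 [11001]: (((0 IMPLIES 0) OR (NOT 1 XOR 0)) IMPLIES 1) -> 1
  row 26 [11010]: (((1 IMPLIES 0) OR (NOT 1 XOR 0)) IMPLIES 1) -> 1
  row 27 [11011]: (((1 IMPLIES 0) OR (NOT 1 XOR 0)) IMPLIES 1) -> 1
  row 28 [11100]: (((0 IMPLIES 1) OR (NOT 1 XOR 1)) IMPLIES 1) -> 1
  row 29 [11101]: (((0 IMPLIES 1) OR (NOT 1 XOR 1)) IMPLIES 1) -> 1
  row 30 [11110]: (((1 IMPLIES 1) OR (NOT 1 XOR 1)) IMPLIES 1) -> 1
  row 31 [11111]: (((1 IMPLIES 1) OR (NOT 1 XOR 1)) IMPLIES 1) -> 1
Full result column, 4 rows per line (a,b,c fixed per line; d,e runs 00..11 left to right):
  rows 0-3 [a,b,c=000]: 0000  = hex 0
  rows 4-7 [a,b,c=001]: 0000  = hex 0
  rows 8-11 [a,b,c=010]: 0000  = hex 0
  rows 12-15 [a,b,c=011]: 0000  = hex 0
  rows 16-19 [a,b,c=100]: 1111  = hex F
  rows 20-23 [a,b,c=101]: 1111  = hex F
  rows 24-27 [a,b,c=110]: 1111  = hex F
  rows 28-31 [a,b,c=111]: 1111  = hex F
Output column (row 0 .. row 31) = 00000000000000001111111111111111
Output column grouped in 4s = 0000 0000 0000 0000 1111 1111 1111 1111 = 0x0000FFFF
Convert to decimal digit by digit (value = value*16 + digit):
  0 -> 0
  0*16 + 0 = 0
  0*16 + 0 = 0
  0*16 + 0 = 0
  0*16 + 15 (F) = 15
  15*16 + 15 (F) = 255
  255*16 + 15 (F) = 4095
  4095*16 + 15 (F) = 65535
Decimal = 65535

65535


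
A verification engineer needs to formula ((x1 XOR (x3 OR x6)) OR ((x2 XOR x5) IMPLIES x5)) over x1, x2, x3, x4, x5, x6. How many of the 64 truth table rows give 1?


Formula: ((x1 XOR (x3 OR x6)) OR ((x2 XOR x5) IMPLIES x5)) over 6 vars (64 rows)
Evaluate each row (x1, x2, x3, x4, x5, x6 as bits, MSB first):
  row 0 [000000]: ((0 XOR (0 OR 0)) OR ((0 XOR 0) IMPLIES 0)) -> 1
  row 1 [000001]: ((0 XOR (0 OR 1)) OR ((0 XOR 0) IMPLIES 0)) -> 1
  row 2 [000010]: ((0 XOR (0 OR 0)) OR ((0 XOR 1) IMPLIES 1)) -> 1
  row 3 [000011]: ((0 XOR (0 OR 1)) OR ((0 XOR 1) IMPLIES 1)) -> 1
  row 4 [000100]: ((0 XOR (0 OR 0)) OR ((0 XOR 0) IMPLIES 0)) -> 1
  (every remaining row is evaluated the same way; all 64 results are listed next)
Full result column, 8 rows per line (x1,x2,x3 fixed per line; x4,x5,x6 runs 000..111 left to right):
  rows 0-7 [x1,x2,x3=000]: 11111111  (ones: 8)
  rows 8-15 [x1,x2,x3=001]: 11111111  (ones: 8)
  rows 16-23 [x1,x2,x3=010]: 01110111  (ones: 6)
  rows 24-31 [x1,x2,x3=011]: 11111111  (ones: 8)
  rows 32-39 [x1,x2,x3=100]: 11111111  (ones: 8)
  rows 40-47 [x1,x2,x3=101]: 11111111  (ones: 8)
  rows 48-55 [x1,x2,x3=110]: 10111011  (ones: 6)
  rows 56-63 [x1,x2,x3=111]: 00110011  (ones: 4)
Count of 1-rows = 8+8+6+8+8+8+6+4 = 56

56


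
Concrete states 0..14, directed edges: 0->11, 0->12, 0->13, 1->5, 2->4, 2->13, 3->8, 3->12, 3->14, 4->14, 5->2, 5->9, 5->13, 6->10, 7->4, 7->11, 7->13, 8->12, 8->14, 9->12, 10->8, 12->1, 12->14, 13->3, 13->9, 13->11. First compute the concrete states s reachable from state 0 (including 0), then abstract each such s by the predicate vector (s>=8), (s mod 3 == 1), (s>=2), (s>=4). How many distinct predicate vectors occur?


BFS from 0:
Concrete reachable: {0, 1, 2, 3, 4, 5, 8, 9, 11, 12, 13, 14}
Abstract via predicates (s>=8), (s mod 3 == 1), (s>=2), (s>=4):
  (0,0,0,0) <- {0}
  (0,0,1,0) <- {2, 3}
  (0,0,1,1) <- {5}
  (0,1,0,0) <- {1}
  (0,1,1,1) <- {4}
  (1,0,1,1) <- {8, 9, 11, 12, 14}
  (1,1,1,1) <- {13}
Distinct abstract states = 7

7


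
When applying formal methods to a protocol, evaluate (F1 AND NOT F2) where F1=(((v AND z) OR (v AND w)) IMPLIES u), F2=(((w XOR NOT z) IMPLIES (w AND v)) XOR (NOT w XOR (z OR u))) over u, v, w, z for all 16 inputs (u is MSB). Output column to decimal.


F1 = (((v AND z) OR (v AND w)) IMPLIES u)
F2 = (((w XOR NOT z) IMPLIES (w AND v)) XOR (NOT w XOR (z OR u)))
Counterexample to F1=>F2 is where F1=1 and F2=0.
Evaluate each row (bits = u,v,w,z, MSB first):
  row 0 [0000]: F1=1 F2=1 -> F1&~F2 -> 0
  row 1 [0001]: F1=1 F2=1 -> F1&~F2 -> 0
  row 2 [0010]: F1=1 F2=1 -> F1&~F2 -> 0
  row 3 [0011]: F1=1 F2=1 -> F1&~F2 -> 0
  row 4 [0100]: F1=1 F2=1 -> F1&~F2 -> 0
  row 5 [0101]: F1=0 F2=1 -> F1&~F2 -> 0
  row 6 [0110]: F1=0 F2=1 -> F1&~F2 -> 0
  row 7 [0111]: F1=0 F2=0 -> F1&~F2 -> 0
  row 8 [1000]: F1=1 F2=0 -> F1&~F2 -> 1
  row 9 [1001]: F1=1 F2=1 -> F1&~F2 -> 0
  row 10 [1010]: F1=1 F2=0 -> F1&~F2 -> 1
  row 11 [1011]: F1=1 F2=1 -> F1&~F2 -> 0
  row 12 [1100]: F1=1 F2=0 -> F1&~F2 -> 1
  row 13 [1101]: F1=1 F2=1 -> F1&~F2 -> 0
  row 14 [1110]: F1=1 F2=0 -> F1&~F2 -> 1
  row 15 [1111]: F1=1 F2=0 -> F1&~F2 -> 1
Full result column, 4 rows per line (u,v fixed per line; w,z runs 00..11 left to right):
  rows 0-3 [u,v=00]: 0000  = hex 0
  rows 4-7 [u,v=01]: 0000  = hex 0
  rows 8-11 [u,v=10]: 1010  = hex A
  rows 12-15 [u,v=11]: 1011  = hex B
Counterexample vector (row 0 .. row 15) = 0000000010101011
Output column grouped in 4s = 0000 0000 1010 1011 = 0x00AB
Convert to decimal digit by digit (value = value*16 + digit):
  0 -> 0
  0*16 + 0 = 0
  0*16 + 10 (A) = 10
  10*16 + 11 (B) = 171
Decimal = 171

171


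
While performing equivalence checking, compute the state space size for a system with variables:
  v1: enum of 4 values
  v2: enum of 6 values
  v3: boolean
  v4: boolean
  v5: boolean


State space = product of domain sizes of all variables.
Domain sizes:
  v1 (enum of 4 values): 4
  v2 (enum of 6 values): 6
  v3 (boolean): 2
  v4 (boolean): 2
  v5 (boolean): 2
Product = 4 * 6 * 2 * 2 * 2 = 192

192


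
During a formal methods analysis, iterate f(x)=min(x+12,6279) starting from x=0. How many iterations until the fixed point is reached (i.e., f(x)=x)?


Step 1: x=0, cap=6279, increment=12
Step 2: x grows by 12 each step until capped at 6279; fixed point is x=6279
Step 3: iterations = ceil(6279/12) = 524

524


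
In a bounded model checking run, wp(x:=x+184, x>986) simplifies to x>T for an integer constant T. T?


Formula: wp(x:=E, P) = P[E/x] (substitute E for x in postcondition)
Step 1: Postcondition: x>986
Step 2: Substitute x+184 for x: x+184>986
Step 3: Solve for x: x > 986-184 = 802

802


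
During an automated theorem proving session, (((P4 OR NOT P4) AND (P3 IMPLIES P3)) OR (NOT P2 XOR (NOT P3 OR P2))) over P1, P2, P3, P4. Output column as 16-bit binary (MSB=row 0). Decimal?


Formula: (((P4 OR NOT P4) AND (P3 IMPLIES P3)) OR (NOT P2 XOR (NOT P3 OR P2))) over P1, P2, P3, P4 (16 rows)
Evaluate each row (bits = P1,P2,P3,P4, MSB first):
  row 0 [0000]: (((0 OR NOT 0) AND (0 IMPLIES 0)) OR (NOT 0 XOR (NOT 0 OR 0))) -> 1
  row 1 [0001]: (((1 OR NOT 1) AND (0 IMPLIES 0)) OR (NOT 0 XOR (NOT 0 OR 0))) -> 1
  row 2 [0010]: (((0 OR NOT 0) AND (1 IMPLIES 1)) OR (NOT 0 XOR (NOT 1 OR 0))) -> 1
  row 3 [0011]: (((1 OR NOT 1) AND (1 IMPLIES 1)) OR (NOT 0 XOR (NOT 1 OR 0))) -> 1
  row 4 [0100]: (((0 OR NOT 0) AND (0 IMPLIES 0)) OR (NOT 1 XOR (NOT 0 OR 1))) -> 1
  row 5 [0101]: (((1 OR NOT 1) AND (0 IMPLIES 0)) OR (NOT 1 XOR (NOT 0 OR 1))) -> 1
  row 6 [0110]: (((0 OR NOT 0) AND (1 IMPLIES 1)) OR (NOT 1 XOR (NOT 1 OR 1))) -> 1
  row 7 [0111]: (((1 OR NOT 1) AND (1 IMPLIES 1)) OR (NOT 1 XOR (NOT 1 OR 1))) -> 1
  row 8 [1000]: (((0 OR NOT 0) AND (0 IMPLIES 0)) OR (NOT 0 XOR (NOT 0 OR 0))) -> 1
  row 9 [1001]: (((1 OR NOT 1) AND (0 IMPLIES 0)) OR (NOT 0 XOR (NOT 0 OR 0))) -> 1
  row 10 [1010]: (((0 OR NOT 0) AND (1 IMPLIES 1)) OR (NOT 0 XOR (NOT 1 OR 0))) -> 1
  row 11 [1011]: (((1 OR NOT 1) AND (1 IMPLIES 1)) OR (NOT 0 XOR (NOT 1 OR 0))) -> 1
  row 12 [1100]: (((0 OR NOT 0) AND (0 IMPLIES 0)) OR (NOT 1 XOR (NOT 0 OR 1))) -> 1
  row 13 [1101]: (((1 OR NOT 1) AND (0 IMPLIES 0)) OR (NOT 1 XOR (NOT 0 OR 1))) -> 1
  row 14 [1110]: (((0 OR NOT 0) AND (1 IMPLIES 1)) OR (NOT 1 XOR (NOT 1 OR 1))) -> 1
  row 15 [1111]: (((1 OR NOT 1) AND (1 IMPLIES 1)) OR (NOT 1 XOR (NOT 1 OR 1))) -> 1
Full result column, 4 rows per line (P1,P2 fixed per line; P3,P4 runs 00..11 left to right):
  rows 0-3 [P1,P2=00]: 1111  = hex F
  rows 4-7 [P1,P2=01]: 1111  = hex F
  rows 8-11 [P1,P2=10]: 1111  = hex F
  rows 12-15 [P1,P2=11]: 1111  = hex F
Output column (row 0 .. row 15) = 1111111111111111
Output column grouped in 4s = 1111 1111 1111 1111 = 0xFFFF
Convert to decimal digit by digit (value = value*16 + digit):
  F -> 15
  15*16 + 15 (F) = 255
  255*16 + 15 (F) = 4095
  4095*16 + 15 (F) = 65535
Decimal = 65535

65535


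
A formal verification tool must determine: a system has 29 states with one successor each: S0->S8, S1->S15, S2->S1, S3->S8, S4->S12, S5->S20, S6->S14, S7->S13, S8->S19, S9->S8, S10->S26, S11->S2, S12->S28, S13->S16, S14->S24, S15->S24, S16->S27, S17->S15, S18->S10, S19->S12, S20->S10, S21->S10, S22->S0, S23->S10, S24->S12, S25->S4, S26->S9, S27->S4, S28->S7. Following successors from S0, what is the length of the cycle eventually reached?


Trace from S0 until a state repeats:
  S0 -> S8 -> S19 -> S12 -> S28 -> S7 -> S13 -> S16 -> S27 -> S4 -> S12
S12 first seen at step 3, revisited at step 10.
Cycle length = 10 - 3 = 7

7


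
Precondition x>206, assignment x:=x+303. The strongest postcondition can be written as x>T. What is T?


Formula: sp(P, x:=E) = exists old_x. (x = E[old_x/x]) AND P[old_x/x] (old_x is the value of x before the assignment; eliminate old_x by solving x = E[old_x/x] for old_x)
Step 1: Precondition P: x>206, i.e. old_x > 206
Step 2: Assignment gives x = old_x + 303, so old_x = x - 303
Step 3: Substitute into P: x - 303 > 206
Step 4: Simplify: x > 206+303 = 509

509


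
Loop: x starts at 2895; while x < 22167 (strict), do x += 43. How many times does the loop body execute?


Step 1: x goes from 2895 toward 22167 by 43; the body runs while x<22167, so iterations = ceil((bound-start)/step)
Step 2: Distance=19272
Step 3: ceil(19272/43)=449

449


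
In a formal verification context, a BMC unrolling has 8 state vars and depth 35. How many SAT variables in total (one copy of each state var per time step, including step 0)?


BMC unrolls to depth k, creating one copy of each state var for steps 0..k.
Step count = 35 + 1 = 36 (steps 0 through 35)
Vars per step = 8
Total = 8 * 36 = 288

288


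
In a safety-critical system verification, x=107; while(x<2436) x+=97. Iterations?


Step 1: x goes from 107 toward 2436 by 97; the body runs while x<2436, so iterations = ceil((bound-start)/step)
Step 2: Distance=2329
Step 3: ceil(2329/97)=25

25


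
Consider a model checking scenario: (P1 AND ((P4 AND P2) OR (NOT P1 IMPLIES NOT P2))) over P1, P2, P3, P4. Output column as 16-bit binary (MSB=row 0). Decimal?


Formula: (P1 AND ((P4 AND P2) OR (NOT P1 IMPLIES NOT P2))) over P1, P2, P3, P4 (16 rows)
Evaluate each row (bits = P1,P2,P3,P4, MSB first):
  row 0 [0000]: (0 AND ((0 AND 0) OR (NOT 0 IMPLIES NOT 0))) -> 0
  row 1 [0001]: (0 AND ((1 AND 0) OR (NOT 0 IMPLIES NOT 0))) -> 0
  row 2 [0010]: (0 AND ((0 AND 0) OR (NOT 0 IMPLIES NOT 0))) -> 0
  row 3 [0011]: (0 AND ((1 AND 0) OR (NOT 0 IMPLIES NOT 0))) -> 0
  row 4 [0100]: (0 AND ((0 AND 1) OR (NOT 0 IMPLIES NOT 1))) -> 0
  row 5 [0101]: (0 AND ((1 AND 1) OR (NOT 0 IMPLIES NOT 1))) -> 0
  row 6 [0110]: (0 AND ((0 AND 1) OR (NOT 0 IMPLIES NOT 1))) -> 0
  row 7 [0111]: (0 AND ((1 AND 1) OR (NOT 0 IMPLIES NOT 1))) -> 0
  row 8 [1000]: (1 AND ((0 AND 0) OR (NOT 1 IMPLIES NOT 0))) -> 1
  row 9 [1001]: (1 AND ((1 AND 0) OR (NOT 1 IMPLIES NOT 0))) -> 1
  row 10 [1010]: (1 AND ((0 AND 0) OR (NOT 1 IMPLIES NOT 0))) -> 1
  row 11 [1011]: (1 AND ((1 AND 0) OR (NOT 1 IMPLIES NOT 0))) -> 1
  row 12 [1100]: (1 AND ((0 AND 1) OR (NOT 1 IMPLIES NOT 1))) -> 1
  row 13 [1101]: (1 AND ((1 AND 1) OR (NOT 1 IMPLIES NOT 1))) -> 1
  row 14 [1110]: (1 AND ((0 AND 1) OR (NOT 1 IMPLIES NOT 1))) -> 1
  row 15 [1111]: (1 AND ((1 AND 1) OR (NOT 1 IMPLIES NOT 1))) -> 1
Full result column, 4 rows per line (P1,P2 fixed per line; P3,P4 runs 00..11 left to right):
  rows 0-3 [P1,P2=00]: 0000  = hex 0
  rows 4-7 [P1,P2=01]: 0000  = hex 0
  rows 8-11 [P1,P2=10]: 1111  = hex F
  rows 12-15 [P1,P2=11]: 1111  = hex F
Output column (row 0 .. row 15) = 0000000011111111
Output column grouped in 4s = 0000 0000 1111 1111 = 0x00FF
Convert to decimal digit by digit (value = value*16 + digit):
  0 -> 0
  0*16 + 0 = 0
  0*16 + 15 (F) = 15
  15*16 + 15 (F) = 255
Decimal = 255

255
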